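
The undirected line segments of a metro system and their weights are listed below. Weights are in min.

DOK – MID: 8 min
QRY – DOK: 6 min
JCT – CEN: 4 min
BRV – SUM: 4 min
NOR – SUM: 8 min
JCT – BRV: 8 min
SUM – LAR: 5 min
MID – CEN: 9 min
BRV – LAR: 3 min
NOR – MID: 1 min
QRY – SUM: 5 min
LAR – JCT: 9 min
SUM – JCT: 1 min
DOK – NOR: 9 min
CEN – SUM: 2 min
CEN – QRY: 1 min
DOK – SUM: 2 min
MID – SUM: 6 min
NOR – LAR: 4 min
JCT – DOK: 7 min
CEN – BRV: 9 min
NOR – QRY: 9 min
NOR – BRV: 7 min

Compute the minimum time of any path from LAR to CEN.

7 min

Compare a few routes:
LAR → SUM → CEN: 5+2 = 7
LAR → BRV → SUM → CEN: 3+4+2 = 9
LAR → SUM → JCT → CEN: 5+1+4 = 10
Cheapest is LAR → SUM → CEN at 7 min.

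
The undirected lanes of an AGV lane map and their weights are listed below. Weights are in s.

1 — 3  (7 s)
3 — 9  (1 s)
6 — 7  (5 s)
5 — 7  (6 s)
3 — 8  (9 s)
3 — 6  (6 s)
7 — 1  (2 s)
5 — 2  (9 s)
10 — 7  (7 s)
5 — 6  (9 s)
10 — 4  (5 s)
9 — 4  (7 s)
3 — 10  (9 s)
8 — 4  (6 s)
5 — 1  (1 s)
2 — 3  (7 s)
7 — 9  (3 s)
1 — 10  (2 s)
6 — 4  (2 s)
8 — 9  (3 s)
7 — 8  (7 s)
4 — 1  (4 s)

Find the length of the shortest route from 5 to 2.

9 s

Enumerating some paths:
5 → 1 → 7 → 9 → 3 → 2: 1+2+3+1+7 = 14
5 → 2: 9 = 9
The minimum is 9 s via 5 → 2.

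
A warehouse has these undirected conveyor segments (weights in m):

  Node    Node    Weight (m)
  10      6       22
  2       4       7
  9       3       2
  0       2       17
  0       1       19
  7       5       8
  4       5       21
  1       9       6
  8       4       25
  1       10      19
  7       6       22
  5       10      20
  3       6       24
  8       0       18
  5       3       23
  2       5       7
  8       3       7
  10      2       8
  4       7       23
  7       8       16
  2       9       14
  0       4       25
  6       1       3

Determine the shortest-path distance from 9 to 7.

Running Dijkstra from 9:
9: 0
3: 2  (via 9)
1: 6  (via 9)
6: 9  (via 1)
8: 9  (via 3)
2: 14  (via 9)
4: 21  (via 2)
5: 21  (via 2)
10: 22  (via 2)
0: 25  (via 1)
7: 25  (via 8)
Shortest route: 9–3–8–7 = 25 m.

25 m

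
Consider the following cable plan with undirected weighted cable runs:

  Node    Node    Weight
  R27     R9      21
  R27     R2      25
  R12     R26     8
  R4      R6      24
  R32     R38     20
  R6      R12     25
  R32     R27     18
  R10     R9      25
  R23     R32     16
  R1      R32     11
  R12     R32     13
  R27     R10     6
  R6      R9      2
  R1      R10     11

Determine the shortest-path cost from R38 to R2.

Compare a few routes:
R38 → R32 → R27 → R2: 20+18+25 = 63
R38 → R32 → R1 → R10 → R27 → R2: 20+11+11+6+25 = 73
Cheapest is R38 → R32 → R27 → R2 at 63.

63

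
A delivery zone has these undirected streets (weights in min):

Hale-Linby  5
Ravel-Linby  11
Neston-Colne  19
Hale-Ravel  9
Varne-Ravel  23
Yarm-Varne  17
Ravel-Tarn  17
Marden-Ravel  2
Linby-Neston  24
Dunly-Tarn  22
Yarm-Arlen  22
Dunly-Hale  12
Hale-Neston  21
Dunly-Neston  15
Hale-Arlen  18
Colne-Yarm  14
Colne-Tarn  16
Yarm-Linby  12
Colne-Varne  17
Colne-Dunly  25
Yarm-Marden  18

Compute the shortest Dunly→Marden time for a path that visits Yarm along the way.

47 min

Shortest Dunly→Yarm: Dunly–Hale–Linby–Yarm = 29
Shortest Yarm→Marden: Yarm–Marden = 18
Total via Yarm: 29 + 18 = 47 min.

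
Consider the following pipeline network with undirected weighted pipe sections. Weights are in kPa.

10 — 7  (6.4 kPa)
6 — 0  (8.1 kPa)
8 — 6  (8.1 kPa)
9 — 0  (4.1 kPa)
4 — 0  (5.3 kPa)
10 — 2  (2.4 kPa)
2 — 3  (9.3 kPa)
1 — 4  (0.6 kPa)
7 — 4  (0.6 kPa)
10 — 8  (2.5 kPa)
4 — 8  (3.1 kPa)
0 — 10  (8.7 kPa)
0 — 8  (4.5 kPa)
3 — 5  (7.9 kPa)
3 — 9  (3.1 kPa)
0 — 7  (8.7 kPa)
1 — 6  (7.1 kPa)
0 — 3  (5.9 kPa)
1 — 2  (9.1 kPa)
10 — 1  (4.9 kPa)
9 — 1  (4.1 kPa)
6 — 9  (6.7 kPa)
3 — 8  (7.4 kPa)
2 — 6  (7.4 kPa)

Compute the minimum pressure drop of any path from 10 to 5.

17.8 kPa

Compare a few routes:
10 → 8 → 0 → 3 → 5: 2.5+4.5+5.9+7.9 = 20.8
10 → 8 → 3 → 5: 2.5+7.4+7.9 = 17.8
10 → 2 → 3 → 5: 2.4+9.3+7.9 = 19.6
10 → 1 → 9 → 3 → 5: 4.9+4.1+3.1+7.9 = 20
Cheapest is 10 → 8 → 3 → 5 at 17.8 kPa.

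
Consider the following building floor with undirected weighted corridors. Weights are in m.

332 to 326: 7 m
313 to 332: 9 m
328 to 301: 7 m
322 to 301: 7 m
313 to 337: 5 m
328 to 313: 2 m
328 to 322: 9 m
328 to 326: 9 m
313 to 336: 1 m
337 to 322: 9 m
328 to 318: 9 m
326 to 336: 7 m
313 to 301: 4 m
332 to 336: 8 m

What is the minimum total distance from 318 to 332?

20 m

Compare a few routes:
318–328–313–332: 9+2+9 = 20
318–328–326–332: 9+9+7 = 25
The minimum is 20 m via 318–328–313–332.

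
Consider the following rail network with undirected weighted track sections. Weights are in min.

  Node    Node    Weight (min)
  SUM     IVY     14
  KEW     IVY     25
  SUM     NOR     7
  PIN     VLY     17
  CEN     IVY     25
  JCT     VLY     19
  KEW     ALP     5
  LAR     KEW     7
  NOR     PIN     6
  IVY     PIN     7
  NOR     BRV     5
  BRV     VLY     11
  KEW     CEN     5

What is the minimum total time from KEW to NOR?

38 min

Shortest distances from KEW:
KEW: 0
CEN: 5  (via KEW)
ALP: 5  (via KEW)
LAR: 7  (via KEW)
IVY: 25  (via KEW)
PIN: 32  (via IVY)
NOR: 38  (via PIN)
Shortest route: KEW → IVY → PIN → NOR = 38 min.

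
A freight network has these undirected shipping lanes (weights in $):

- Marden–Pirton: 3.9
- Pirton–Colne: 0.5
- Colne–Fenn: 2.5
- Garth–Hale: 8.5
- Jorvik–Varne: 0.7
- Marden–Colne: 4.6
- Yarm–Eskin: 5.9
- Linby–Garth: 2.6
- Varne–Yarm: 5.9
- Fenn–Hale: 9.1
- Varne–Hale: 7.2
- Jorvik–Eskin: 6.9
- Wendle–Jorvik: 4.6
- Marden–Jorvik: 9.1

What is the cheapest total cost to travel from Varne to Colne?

$14.2

Enumerating some paths:
Varne - Jorvik - Marden - Colne: 0.7+9.1+4.6 = 14.4
Varne - Jorvik - Marden - Pirton - Colne: 0.7+9.1+3.9+0.5 = 14.2
The minimum is $14.2 via Varne - Jorvik - Marden - Pirton - Colne.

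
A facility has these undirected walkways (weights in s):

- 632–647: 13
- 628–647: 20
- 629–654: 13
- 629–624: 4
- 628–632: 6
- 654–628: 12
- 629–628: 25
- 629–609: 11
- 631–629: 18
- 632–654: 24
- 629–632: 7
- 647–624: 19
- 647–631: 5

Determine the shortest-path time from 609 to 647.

31 s

Candidate routes:
609–629–632–647: 11+7+13 = 31
609–629–631–647: 11+18+5 = 34
The minimum is 31 s via 609–629–632–647.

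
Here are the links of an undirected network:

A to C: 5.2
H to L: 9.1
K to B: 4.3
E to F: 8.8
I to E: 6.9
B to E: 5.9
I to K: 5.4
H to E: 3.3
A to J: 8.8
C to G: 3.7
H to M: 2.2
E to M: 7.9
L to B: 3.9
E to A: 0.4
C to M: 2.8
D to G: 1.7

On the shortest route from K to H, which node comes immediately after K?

Candidate routes:
K–B–E–M–H: 4.3+5.9+7.9+2.2 = 20.3
K–B–E–H: 4.3+5.9+3.3 = 13.5
K–B–L–H: 4.3+3.9+9.1 = 17.3
K–I–E–H: 5.4+6.9+3.3 = 15.6
Cheapest is K–B–E–H at 13.5.
So from K the first move is to B.

B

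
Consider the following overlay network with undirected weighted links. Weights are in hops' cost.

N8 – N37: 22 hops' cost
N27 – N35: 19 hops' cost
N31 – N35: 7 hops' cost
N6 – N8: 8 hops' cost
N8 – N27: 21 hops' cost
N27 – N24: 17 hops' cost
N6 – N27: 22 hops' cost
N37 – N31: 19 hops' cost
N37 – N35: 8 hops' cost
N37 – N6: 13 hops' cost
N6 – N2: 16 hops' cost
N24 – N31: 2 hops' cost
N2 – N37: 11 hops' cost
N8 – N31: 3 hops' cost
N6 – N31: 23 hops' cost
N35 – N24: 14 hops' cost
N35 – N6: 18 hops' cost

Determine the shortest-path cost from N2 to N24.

28 hops' cost

Shortest distances from N2:
N2: 0
N37: 11  (via N2)
N6: 16  (via N2)
N35: 19  (via N37)
N8: 24  (via N6)
N31: 26  (via N35)
N24: 28  (via N31)
Shortest route: N2 → N37 → N35 → N31 → N24 = 28 hops' cost.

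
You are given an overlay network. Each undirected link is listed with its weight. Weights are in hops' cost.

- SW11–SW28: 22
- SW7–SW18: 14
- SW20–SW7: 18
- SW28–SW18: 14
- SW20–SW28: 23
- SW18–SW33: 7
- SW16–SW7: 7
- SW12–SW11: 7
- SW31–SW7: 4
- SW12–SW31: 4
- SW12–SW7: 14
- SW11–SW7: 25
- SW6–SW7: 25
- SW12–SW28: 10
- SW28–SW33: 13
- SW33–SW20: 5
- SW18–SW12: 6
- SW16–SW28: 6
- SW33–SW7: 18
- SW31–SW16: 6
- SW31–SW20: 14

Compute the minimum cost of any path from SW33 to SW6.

Running Dijkstra from SW33:
SW33: 0
SW20: 5  (via SW33)
SW18: 7  (via SW33)
SW12: 13  (via SW18)
SW28: 13  (via SW33)
SW31: 17  (via SW12)
SW7: 18  (via SW33)
SW16: 19  (via SW28)
SW11: 20  (via SW12)
SW6: 43  (via SW7)
Shortest route: SW33–SW7–SW6 = 43 hops' cost.

43 hops' cost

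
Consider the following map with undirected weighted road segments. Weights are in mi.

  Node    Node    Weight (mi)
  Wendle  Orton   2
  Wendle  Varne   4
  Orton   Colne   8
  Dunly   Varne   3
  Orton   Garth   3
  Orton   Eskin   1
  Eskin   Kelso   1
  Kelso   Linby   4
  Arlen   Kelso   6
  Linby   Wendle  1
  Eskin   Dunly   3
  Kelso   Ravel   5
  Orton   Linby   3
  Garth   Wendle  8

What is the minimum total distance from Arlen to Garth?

11 mi

Shortest distances from Arlen:
Arlen: 0
Kelso: 6  (via Arlen)
Eskin: 7  (via Kelso)
Orton: 8  (via Eskin)
Linby: 10  (via Kelso)
Dunly: 10  (via Eskin)
Wendle: 10  (via Orton)
Garth: 11  (via Orton)
Shortest route: Arlen → Kelso → Eskin → Orton → Garth = 11 mi.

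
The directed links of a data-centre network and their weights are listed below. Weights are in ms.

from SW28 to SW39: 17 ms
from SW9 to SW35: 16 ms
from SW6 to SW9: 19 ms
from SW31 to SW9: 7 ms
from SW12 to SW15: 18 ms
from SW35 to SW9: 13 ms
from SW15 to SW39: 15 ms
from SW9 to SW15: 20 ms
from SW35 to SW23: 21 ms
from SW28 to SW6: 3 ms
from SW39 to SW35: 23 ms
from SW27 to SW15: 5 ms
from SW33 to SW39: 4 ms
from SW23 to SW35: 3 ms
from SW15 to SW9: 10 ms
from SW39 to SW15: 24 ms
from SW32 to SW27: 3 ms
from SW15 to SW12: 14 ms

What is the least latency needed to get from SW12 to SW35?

44 ms

Shortest distances from SW12:
SW12: 0
SW15: 18  (via SW12)
SW9: 28  (via SW15)
SW39: 33  (via SW15)
SW35: 44  (via SW9)
Shortest route: SW12 → SW15 → SW9 → SW35 = 44 ms.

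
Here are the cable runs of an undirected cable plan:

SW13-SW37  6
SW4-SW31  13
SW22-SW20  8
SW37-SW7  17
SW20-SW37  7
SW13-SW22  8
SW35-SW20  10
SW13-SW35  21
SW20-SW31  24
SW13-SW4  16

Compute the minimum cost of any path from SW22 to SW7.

Shortest distances from SW22:
SW22: 0
SW20: 8  (via SW22)
SW13: 8  (via SW22)
SW37: 14  (via SW13)
SW35: 18  (via SW20)
SW4: 24  (via SW13)
SW7: 31  (via SW37)
Shortest route: SW22 → SW13 → SW37 → SW7 = 31.

31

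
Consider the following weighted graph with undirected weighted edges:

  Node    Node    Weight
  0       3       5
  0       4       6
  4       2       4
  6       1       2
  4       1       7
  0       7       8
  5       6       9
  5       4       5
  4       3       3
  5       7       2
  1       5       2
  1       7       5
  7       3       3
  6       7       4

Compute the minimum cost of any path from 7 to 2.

10

Enumerating some paths:
7 - 5 - 1 - 4 - 2: 2+2+7+4 = 15
7 - 1 - 5 - 4 - 2: 5+2+5+4 = 16
7 - 3 - 4 - 2: 3+3+4 = 10
7 - 5 - 4 - 2: 2+5+4 = 11
The minimum is 10 via 7 - 3 - 4 - 2.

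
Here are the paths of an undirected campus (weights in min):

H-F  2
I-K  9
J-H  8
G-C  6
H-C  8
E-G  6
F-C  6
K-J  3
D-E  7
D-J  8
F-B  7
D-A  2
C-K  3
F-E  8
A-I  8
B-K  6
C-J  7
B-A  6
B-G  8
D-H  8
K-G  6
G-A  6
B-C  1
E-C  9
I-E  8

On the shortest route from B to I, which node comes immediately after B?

C

Candidate routes:
B–C–E–I: 1+9+8 = 18
B–C–K–I: 1+3+9 = 13
B–A–I: 6+8 = 14
B–K–I: 6+9 = 15
The minimum is 13 min via B–C–K–I.
So from B the first move is to C.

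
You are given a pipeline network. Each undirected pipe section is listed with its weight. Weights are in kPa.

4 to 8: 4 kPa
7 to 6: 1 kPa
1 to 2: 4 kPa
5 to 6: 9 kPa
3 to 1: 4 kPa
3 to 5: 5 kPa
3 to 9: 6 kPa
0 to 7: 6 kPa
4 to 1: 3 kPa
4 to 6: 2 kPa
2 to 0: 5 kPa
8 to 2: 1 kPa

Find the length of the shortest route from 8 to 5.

Shortest distances from 8:
8: 0
2: 1  (via 8)
4: 4  (via 8)
1: 5  (via 2)
0: 6  (via 2)
6: 6  (via 4)
7: 7  (via 6)
3: 9  (via 1)
5: 14  (via 3)
Shortest route: 8 → 2 → 1 → 3 → 5 = 14 kPa.

14 kPa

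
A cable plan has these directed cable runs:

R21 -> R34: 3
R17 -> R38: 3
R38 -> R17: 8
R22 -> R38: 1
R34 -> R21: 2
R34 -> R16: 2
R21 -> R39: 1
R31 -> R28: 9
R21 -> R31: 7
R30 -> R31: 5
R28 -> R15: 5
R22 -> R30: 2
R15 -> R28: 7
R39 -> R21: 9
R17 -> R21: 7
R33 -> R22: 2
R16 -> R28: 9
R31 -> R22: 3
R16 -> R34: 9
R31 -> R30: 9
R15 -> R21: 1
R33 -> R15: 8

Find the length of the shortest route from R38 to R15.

Settle nodes by increasing distance from R38:
R38: 0
R17: 8  (via R38)
R21: 15  (via R17)
R39: 16  (via R21)
R34: 18  (via R21)
R16: 20  (via R34)
R31: 22  (via R21)
R22: 25  (via R31)
R30: 27  (via R22)
R28: 29  (via R16)
R15: 34  (via R28)
Shortest route: R38–R17–R21–R34–R16–R28–R15 = 34.

34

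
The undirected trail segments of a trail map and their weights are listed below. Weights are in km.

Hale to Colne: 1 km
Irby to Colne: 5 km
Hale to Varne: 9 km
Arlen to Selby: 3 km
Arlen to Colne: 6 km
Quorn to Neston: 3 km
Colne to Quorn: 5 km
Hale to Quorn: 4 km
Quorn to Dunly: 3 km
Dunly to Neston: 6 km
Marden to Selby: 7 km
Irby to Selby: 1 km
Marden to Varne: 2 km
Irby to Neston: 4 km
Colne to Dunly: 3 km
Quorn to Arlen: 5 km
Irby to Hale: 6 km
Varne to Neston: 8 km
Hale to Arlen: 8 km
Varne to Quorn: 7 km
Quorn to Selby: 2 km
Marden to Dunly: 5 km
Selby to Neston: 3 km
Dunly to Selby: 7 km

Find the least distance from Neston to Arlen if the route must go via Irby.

Shortest Neston→Irby: Neston–Irby = 4
Best Irby to Arlen: Irby–Selby–Arlen costing 4
Total via Irby: 4 + 4 = 8 km.

8 km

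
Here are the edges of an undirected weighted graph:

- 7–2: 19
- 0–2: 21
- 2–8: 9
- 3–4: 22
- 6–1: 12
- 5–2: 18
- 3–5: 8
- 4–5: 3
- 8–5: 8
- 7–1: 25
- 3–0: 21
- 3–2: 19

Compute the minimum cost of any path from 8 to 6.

Running Dijkstra from 8:
8: 0
5: 8  (via 8)
2: 9  (via 8)
4: 11  (via 5)
3: 16  (via 5)
7: 28  (via 2)
0: 30  (via 2)
1: 53  (via 7)
6: 65  (via 1)
Shortest route: 8 → 2 → 7 → 1 → 6 = 65.

65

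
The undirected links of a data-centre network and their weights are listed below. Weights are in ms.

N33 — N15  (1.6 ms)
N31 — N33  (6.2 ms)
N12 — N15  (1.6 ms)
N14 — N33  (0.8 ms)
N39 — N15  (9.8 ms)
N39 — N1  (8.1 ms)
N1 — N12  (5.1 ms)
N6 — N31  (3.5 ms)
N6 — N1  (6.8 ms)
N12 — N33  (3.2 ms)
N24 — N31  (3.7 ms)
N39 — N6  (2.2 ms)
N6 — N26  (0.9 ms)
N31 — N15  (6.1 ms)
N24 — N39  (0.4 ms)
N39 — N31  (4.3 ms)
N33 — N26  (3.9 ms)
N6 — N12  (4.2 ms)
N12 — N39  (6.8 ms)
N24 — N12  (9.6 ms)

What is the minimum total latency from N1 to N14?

9.1 ms

Candidate routes:
N1 - N6 - N26 - N33 - N14: 6.8+0.9+3.9+0.8 = 12.4
N1 - N12 - N6 - N26 - N33 - N14: 5.1+4.2+0.9+3.9+0.8 = 14.9
N1 - N12 - N33 - N14: 5.1+3.2+0.8 = 9.1
The minimum is 9.1 ms via N1 - N12 - N33 - N14.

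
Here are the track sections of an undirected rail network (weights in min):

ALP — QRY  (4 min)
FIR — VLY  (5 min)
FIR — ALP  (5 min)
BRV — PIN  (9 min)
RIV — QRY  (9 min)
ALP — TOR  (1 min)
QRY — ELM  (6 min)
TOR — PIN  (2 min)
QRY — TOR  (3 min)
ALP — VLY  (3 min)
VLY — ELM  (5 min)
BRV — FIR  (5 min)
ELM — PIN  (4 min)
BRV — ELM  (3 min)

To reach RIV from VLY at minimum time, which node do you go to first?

ALP

Compare a few routes:
VLY → ALP → QRY → RIV: 3+4+9 = 16
VLY → ELM → QRY → RIV: 5+6+9 = 20
The minimum is 16 min via VLY → ALP → QRY → RIV.
So from VLY the first move is to ALP.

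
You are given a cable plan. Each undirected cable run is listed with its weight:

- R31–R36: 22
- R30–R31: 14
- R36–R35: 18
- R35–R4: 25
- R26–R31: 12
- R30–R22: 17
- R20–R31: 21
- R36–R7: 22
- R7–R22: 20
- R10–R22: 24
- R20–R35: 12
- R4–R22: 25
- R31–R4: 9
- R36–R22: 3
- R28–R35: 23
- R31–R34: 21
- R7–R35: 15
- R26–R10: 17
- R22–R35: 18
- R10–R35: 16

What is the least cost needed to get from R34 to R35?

54

Candidate routes:
R34–R31–R4–R35: 21+9+25 = 55
R34–R31–R36–R35: 21+22+18 = 61
R34–R31–R20–R35: 21+21+12 = 54
The minimum is 54 via R34–R31–R20–R35.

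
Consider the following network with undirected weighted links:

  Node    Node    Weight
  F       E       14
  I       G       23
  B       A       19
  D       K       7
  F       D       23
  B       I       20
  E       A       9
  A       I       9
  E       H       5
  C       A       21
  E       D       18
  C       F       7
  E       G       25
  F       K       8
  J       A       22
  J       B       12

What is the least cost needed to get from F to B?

42

Compare a few routes:
F–C–A–B: 7+21+19 = 47
F–E–A–B: 14+9+19 = 42
The minimum is 42 via F–E–A–B.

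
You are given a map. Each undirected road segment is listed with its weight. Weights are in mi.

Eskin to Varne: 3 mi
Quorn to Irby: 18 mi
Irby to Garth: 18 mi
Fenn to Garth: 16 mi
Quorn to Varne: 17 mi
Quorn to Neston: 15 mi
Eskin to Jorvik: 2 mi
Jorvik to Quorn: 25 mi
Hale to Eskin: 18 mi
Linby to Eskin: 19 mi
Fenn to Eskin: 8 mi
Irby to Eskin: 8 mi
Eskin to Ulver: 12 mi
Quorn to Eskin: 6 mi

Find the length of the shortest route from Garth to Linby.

43 mi

Settle nodes by increasing distance from Garth:
Garth: 0
Fenn: 16  (via Garth)
Irby: 18  (via Garth)
Eskin: 24  (via Fenn)
Jorvik: 26  (via Eskin)
Varne: 27  (via Eskin)
Quorn: 30  (via Eskin)
Ulver: 36  (via Eskin)
Hale: 42  (via Eskin)
Linby: 43  (via Eskin)
Shortest route: Garth–Fenn–Eskin–Linby = 43 mi.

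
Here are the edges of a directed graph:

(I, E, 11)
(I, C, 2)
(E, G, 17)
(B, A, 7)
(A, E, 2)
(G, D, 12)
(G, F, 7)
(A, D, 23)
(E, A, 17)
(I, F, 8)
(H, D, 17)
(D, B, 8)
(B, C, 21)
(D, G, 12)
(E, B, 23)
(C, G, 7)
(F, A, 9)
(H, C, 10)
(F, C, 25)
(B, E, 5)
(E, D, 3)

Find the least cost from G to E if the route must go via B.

25

Best G to B: G–D–B costing 20
Shortest B→E: B–E = 5
Total via B: 20 + 5 = 25.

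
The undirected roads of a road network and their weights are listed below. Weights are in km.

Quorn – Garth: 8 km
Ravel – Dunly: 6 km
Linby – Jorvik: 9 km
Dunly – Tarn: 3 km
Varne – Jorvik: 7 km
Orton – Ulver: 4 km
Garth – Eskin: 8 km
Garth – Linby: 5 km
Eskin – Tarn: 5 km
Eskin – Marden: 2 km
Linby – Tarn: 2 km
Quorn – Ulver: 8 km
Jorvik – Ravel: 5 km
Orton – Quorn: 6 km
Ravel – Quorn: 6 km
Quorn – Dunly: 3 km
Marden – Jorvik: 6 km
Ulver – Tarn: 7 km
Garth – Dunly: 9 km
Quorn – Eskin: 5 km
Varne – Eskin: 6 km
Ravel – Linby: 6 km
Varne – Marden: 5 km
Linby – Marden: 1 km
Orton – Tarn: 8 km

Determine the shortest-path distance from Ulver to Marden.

Shortest distances from Ulver:
Ulver: 0
Orton: 4  (via Ulver)
Tarn: 7  (via Ulver)
Quorn: 8  (via Ulver)
Linby: 9  (via Tarn)
Marden: 10  (via Linby)
Shortest route: Ulver–Tarn–Linby–Marden = 10 km.

10 km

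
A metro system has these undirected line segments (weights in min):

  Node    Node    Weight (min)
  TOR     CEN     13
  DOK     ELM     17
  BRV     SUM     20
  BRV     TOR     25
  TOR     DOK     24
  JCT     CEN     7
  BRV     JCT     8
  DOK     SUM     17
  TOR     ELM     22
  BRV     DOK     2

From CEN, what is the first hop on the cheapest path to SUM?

Compare a few routes:
CEN–TOR–BRV–DOK–SUM: 13+25+2+17 = 57
CEN–JCT–BRV–DOK–SUM: 7+8+2+17 = 34
CEN–TOR–DOK–SUM: 13+24+17 = 54
CEN–JCT–BRV–SUM: 7+8+20 = 35
Cheapest is CEN–JCT–BRV–DOK–SUM at 34 min.
So from CEN the first move is to JCT.

JCT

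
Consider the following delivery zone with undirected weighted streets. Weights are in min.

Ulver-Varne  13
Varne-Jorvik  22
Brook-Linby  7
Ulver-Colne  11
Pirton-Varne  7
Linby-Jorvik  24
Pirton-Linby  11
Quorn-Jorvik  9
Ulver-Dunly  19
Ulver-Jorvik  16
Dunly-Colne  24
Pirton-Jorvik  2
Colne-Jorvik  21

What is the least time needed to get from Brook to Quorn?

Enumerating some paths:
Brook → Linby → Jorvik → Quorn: 7+24+9 = 40
Brook → Linby → Pirton → Jorvik → Quorn: 7+11+2+9 = 29
The minimum is 29 min via Brook → Linby → Pirton → Jorvik → Quorn.

29 min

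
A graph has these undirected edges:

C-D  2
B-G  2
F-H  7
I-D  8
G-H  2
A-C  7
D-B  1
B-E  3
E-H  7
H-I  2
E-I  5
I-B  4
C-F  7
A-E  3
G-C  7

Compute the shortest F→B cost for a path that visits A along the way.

20

Best F to A: F–C–A costing 14
Shortest A→B: A–E–B = 6
Total via A: 14 + 6 = 20.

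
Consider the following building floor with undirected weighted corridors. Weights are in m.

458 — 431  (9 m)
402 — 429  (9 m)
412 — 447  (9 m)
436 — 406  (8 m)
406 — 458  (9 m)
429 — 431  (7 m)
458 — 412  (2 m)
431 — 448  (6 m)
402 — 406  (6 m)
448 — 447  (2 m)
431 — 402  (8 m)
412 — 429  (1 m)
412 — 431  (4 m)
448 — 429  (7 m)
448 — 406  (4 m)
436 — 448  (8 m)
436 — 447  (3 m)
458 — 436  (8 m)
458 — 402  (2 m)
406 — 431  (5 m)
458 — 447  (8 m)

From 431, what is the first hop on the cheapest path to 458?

Candidate routes:
431 → 412 → 458: 4+2 = 6
431 → 458: 9 = 9
431 → 402 → 458: 8+2 = 10
431 → 429 → 412 → 458: 7+1+2 = 10
The minimum is 6 m via 431 → 412 → 458.
So from 431 the first move is to 412.

412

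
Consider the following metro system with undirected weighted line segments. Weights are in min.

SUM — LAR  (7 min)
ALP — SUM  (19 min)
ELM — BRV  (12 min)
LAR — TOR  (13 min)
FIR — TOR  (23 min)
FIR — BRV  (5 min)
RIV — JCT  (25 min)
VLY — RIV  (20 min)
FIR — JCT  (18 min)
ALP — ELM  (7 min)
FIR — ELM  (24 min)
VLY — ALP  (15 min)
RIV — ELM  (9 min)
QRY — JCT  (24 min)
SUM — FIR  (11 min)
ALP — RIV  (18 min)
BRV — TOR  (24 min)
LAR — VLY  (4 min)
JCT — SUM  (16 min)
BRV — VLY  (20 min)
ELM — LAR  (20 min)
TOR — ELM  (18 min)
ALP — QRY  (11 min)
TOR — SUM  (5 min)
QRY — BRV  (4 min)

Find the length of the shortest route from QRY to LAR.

Candidate routes:
QRY - BRV - VLY - LAR: 4+20+4 = 28
QRY - BRV - FIR - SUM - LAR: 4+5+11+7 = 27
The minimum is 27 min via QRY - BRV - FIR - SUM - LAR.

27 min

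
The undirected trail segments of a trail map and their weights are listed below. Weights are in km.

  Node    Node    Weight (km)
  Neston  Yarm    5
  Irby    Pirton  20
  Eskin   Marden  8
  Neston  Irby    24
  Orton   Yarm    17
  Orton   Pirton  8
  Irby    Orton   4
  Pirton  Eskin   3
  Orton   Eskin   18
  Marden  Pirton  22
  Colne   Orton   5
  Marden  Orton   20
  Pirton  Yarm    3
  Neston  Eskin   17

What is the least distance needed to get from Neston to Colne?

Running Dijkstra from Neston:
Neston: 0
Yarm: 5  (via Neston)
Pirton: 8  (via Yarm)
Eskin: 11  (via Pirton)
Orton: 16  (via Pirton)
Marden: 19  (via Eskin)
Irby: 20  (via Orton)
Colne: 21  (via Orton)
Shortest route: Neston → Yarm → Pirton → Orton → Colne = 21 km.

21 km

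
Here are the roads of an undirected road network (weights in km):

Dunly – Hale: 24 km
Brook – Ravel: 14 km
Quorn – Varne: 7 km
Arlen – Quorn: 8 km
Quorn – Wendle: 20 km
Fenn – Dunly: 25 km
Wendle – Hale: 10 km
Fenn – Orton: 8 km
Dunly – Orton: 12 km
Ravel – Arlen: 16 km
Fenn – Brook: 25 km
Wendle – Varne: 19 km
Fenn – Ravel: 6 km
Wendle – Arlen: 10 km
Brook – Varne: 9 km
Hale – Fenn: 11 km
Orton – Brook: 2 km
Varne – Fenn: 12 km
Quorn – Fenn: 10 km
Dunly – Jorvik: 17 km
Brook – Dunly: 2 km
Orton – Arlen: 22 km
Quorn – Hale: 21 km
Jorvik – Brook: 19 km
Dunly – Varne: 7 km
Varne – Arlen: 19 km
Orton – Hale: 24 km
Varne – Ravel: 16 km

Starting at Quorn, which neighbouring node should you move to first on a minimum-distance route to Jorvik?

Compare a few routes:
Quorn → Varne → Brook → Dunly → Jorvik: 7+9+2+17 = 35
Quorn → Varne → Brook → Jorvik: 7+9+19 = 35
Quorn → Varne → Dunly → Brook → Jorvik: 7+7+2+19 = 35
Quorn → Varne → Dunly → Jorvik: 7+7+17 = 31
Cheapest is Quorn → Varne → Dunly → Jorvik at 31 km.
So from Quorn the first move is to Varne.

Varne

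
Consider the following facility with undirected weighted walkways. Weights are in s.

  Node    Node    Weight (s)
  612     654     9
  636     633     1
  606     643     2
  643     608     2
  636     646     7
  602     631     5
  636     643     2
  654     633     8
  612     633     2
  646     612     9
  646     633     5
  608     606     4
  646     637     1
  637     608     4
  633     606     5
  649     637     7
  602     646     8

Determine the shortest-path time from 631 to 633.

18 s

Shortest distances from 631:
631: 0
602: 5  (via 631)
646: 13  (via 602)
637: 14  (via 646)
608: 18  (via 637)
633: 18  (via 646)
Shortest route: 631–602–646–633 = 18 s.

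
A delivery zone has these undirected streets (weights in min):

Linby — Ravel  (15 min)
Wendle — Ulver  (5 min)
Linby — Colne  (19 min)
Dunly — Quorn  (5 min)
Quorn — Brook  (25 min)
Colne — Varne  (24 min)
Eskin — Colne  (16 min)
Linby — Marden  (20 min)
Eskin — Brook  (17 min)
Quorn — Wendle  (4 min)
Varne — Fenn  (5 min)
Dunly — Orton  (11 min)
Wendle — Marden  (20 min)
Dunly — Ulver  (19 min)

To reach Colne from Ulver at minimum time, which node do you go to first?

Wendle

Compare a few routes:
Ulver → Wendle → Quorn → Brook → Eskin → Colne: 5+4+25+17+16 = 67
Ulver → Dunly → Quorn → Brook → Eskin → Colne: 19+5+25+17+16 = 82
Ulver → Wendle → Marden → Linby → Colne: 5+20+20+19 = 64
The minimum is 64 min via Ulver → Wendle → Marden → Linby → Colne.
So from Ulver the first move is to Wendle.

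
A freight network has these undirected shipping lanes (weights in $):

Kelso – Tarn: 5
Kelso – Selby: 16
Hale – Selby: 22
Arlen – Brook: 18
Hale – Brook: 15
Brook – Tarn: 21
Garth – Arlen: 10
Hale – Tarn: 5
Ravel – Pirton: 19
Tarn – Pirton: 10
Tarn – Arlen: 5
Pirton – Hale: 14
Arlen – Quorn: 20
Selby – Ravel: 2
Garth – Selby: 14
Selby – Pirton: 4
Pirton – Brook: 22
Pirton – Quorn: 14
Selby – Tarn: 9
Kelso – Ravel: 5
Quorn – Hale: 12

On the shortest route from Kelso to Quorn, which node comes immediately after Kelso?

Tarn

Enumerating some paths:
Kelso → Tarn → Hale → Quorn: 5+5+12 = 22
Kelso → Tarn → Pirton → Quorn: 5+10+14 = 29
Kelso → Ravel → Selby → Pirton → Quorn: 5+2+4+14 = 25
Cheapest is Kelso → Tarn → Hale → Quorn at $22.
So from Kelso the first move is to Tarn.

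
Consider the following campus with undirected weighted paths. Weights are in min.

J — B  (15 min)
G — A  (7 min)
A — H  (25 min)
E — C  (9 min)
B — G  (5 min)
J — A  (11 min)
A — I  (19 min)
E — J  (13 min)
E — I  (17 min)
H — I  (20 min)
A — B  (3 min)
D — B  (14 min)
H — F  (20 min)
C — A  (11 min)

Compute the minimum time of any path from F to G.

Enumerating some paths:
F - H - A - G: 20+25+7 = 52
F - H - I - A - G: 20+20+19+7 = 66
F - H - A - B - G: 20+25+3+5 = 53
Cheapest is F - H - A - G at 52 min.

52 min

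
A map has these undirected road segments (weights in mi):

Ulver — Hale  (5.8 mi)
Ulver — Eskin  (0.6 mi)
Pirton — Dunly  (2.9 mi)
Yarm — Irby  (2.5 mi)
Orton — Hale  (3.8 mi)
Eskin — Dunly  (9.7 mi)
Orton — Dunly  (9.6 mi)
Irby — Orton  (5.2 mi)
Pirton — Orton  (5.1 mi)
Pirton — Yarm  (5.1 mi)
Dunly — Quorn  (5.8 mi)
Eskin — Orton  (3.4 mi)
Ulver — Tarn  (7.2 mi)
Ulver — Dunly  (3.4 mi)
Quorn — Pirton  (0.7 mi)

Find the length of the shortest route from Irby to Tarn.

Shortest distances from Irby:
Irby: 0
Yarm: 2.5  (via Irby)
Orton: 5.2  (via Irby)
Pirton: 7.6  (via Yarm)
Quorn: 8.3  (via Pirton)
Eskin: 8.6  (via Orton)
Hale: 9  (via Orton)
Ulver: 9.2  (via Eskin)
Dunly: 10.5  (via Pirton)
Tarn: 16.4  (via Ulver)
Shortest route: Irby–Orton–Eskin–Ulver–Tarn = 16.4 mi.

16.4 mi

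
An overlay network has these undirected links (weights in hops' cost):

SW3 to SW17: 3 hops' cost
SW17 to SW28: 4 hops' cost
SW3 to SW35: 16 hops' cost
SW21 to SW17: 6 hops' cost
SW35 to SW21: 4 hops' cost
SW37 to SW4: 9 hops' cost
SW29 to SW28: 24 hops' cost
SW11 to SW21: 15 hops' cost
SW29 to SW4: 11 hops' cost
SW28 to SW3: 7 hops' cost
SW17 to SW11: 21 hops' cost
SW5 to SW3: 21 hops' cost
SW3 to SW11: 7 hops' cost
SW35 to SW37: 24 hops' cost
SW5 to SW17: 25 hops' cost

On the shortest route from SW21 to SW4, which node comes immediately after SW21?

Candidate routes:
SW21–SW17–SW3–SW28–SW29–SW4: 6+3+7+24+11 = 51
SW21–SW35–SW37–SW4: 4+24+9 = 37
SW21–SW17–SW28–SW29–SW4: 6+4+24+11 = 45
Cheapest is SW21–SW35–SW37–SW4 at 37 hops' cost.
So from SW21 the first move is to SW35.

SW35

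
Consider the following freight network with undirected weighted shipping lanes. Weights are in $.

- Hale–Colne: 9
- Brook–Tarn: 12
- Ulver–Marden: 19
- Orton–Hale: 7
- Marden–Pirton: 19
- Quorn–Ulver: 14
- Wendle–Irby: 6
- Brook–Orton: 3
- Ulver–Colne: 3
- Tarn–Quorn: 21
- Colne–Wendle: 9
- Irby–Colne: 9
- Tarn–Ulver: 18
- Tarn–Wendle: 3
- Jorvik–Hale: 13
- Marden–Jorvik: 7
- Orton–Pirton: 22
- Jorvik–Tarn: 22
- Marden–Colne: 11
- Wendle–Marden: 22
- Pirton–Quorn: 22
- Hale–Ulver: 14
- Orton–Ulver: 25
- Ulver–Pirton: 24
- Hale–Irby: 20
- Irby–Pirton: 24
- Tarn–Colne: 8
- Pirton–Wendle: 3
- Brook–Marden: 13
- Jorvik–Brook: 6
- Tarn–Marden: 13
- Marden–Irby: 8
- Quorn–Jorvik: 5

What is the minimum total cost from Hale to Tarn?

Enumerating some paths:
Hale - Orton - Brook - Tarn: 7+3+12 = 22
Hale - Colne - Tarn: 9+8 = 17
Hale - Colne - Wendle - Tarn: 9+9+3 = 21
Cheapest is Hale - Colne - Tarn at $17.

$17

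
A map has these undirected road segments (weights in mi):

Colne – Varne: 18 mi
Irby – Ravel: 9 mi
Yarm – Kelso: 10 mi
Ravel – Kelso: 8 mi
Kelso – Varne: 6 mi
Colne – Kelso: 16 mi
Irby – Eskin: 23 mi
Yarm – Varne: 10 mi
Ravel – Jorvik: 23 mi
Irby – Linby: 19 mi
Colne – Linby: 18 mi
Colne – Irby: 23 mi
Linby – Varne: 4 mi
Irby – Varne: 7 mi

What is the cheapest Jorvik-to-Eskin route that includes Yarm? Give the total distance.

Best Jorvik to Yarm: Jorvik → Ravel → Kelso → Yarm costing 41
Shortest Yarm→Eskin: Yarm → Varne → Irby → Eskin = 40
Total via Yarm: 41 + 40 = 81 mi.

81 mi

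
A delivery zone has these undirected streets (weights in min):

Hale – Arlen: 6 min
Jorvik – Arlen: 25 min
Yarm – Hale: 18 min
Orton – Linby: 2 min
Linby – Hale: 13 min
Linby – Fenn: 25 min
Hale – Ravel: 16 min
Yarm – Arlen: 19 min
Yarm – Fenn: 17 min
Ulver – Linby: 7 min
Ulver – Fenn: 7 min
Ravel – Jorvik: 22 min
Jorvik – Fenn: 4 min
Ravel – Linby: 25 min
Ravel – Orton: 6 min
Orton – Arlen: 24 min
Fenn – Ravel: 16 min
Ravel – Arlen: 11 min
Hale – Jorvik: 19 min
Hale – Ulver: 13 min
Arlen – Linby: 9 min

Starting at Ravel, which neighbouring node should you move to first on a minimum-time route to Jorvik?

Fenn

Compare a few routes:
Ravel → Jorvik: 22 = 22
Ravel → Fenn → Jorvik: 16+4 = 20
Cheapest is Ravel → Fenn → Jorvik at 20 min.
So from Ravel the first move is to Fenn.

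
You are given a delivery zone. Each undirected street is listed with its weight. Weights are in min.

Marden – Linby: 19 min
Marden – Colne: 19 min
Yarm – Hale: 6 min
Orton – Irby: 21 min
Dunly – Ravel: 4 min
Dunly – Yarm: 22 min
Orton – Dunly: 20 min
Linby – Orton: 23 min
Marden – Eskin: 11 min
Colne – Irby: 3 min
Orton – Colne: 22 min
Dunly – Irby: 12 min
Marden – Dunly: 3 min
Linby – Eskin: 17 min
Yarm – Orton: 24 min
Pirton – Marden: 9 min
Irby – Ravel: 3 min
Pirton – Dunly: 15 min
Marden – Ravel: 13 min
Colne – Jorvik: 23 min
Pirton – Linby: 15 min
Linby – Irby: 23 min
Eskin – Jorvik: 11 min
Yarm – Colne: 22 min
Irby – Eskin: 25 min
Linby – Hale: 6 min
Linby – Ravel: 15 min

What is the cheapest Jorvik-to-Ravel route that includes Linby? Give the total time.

Best Jorvik to Linby: Jorvik → Eskin → Linby costing 28
Shortest Linby→Ravel: Linby → Ravel = 15
Total via Linby: 28 + 15 = 43 min.

43 min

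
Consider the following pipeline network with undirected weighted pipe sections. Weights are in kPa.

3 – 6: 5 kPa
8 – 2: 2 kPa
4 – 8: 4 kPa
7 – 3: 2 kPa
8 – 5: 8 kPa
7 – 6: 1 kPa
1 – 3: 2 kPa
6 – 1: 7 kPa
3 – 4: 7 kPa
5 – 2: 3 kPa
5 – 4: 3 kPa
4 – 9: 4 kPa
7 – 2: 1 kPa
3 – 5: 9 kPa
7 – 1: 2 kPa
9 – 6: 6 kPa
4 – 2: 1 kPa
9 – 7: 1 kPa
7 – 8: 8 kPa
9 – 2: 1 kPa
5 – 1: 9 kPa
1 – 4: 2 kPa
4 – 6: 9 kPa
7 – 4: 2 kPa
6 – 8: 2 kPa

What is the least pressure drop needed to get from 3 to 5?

6 kPa

Candidate routes:
3 → 1 → 4 → 5: 2+2+3 = 7
3 → 7 → 2 → 5: 2+1+3 = 6
Cheapest is 3 → 7 → 2 → 5 at 6 kPa.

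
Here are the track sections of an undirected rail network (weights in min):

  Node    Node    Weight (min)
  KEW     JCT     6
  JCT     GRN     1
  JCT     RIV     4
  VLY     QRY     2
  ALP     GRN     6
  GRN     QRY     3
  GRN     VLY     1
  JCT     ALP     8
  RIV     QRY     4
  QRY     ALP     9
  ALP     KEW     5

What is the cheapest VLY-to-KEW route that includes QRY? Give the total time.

Shortest VLY→QRY: VLY–QRY = 2
Shortest QRY→KEW: QRY–GRN–JCT–KEW = 10
Total via QRY: 2 + 10 = 12 min.

12 min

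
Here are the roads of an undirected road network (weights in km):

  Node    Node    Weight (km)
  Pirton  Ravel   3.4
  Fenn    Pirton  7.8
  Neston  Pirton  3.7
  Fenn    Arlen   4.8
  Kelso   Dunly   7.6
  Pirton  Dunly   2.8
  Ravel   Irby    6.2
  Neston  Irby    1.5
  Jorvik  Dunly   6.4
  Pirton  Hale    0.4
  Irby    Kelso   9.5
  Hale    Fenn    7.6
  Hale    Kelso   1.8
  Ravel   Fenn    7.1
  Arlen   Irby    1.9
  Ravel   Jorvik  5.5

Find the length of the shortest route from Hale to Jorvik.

9.3 km

Running Dijkstra from Hale:
Hale: 0
Pirton: 0.4  (via Hale)
Kelso: 1.8  (via Hale)
Dunly: 3.2  (via Pirton)
Ravel: 3.8  (via Pirton)
Neston: 4.1  (via Pirton)
Irby: 5.6  (via Neston)
Arlen: 7.5  (via Irby)
Fenn: 7.6  (via Hale)
Jorvik: 9.3  (via Ravel)
Shortest route: Hale–Pirton–Ravel–Jorvik = 9.3 km.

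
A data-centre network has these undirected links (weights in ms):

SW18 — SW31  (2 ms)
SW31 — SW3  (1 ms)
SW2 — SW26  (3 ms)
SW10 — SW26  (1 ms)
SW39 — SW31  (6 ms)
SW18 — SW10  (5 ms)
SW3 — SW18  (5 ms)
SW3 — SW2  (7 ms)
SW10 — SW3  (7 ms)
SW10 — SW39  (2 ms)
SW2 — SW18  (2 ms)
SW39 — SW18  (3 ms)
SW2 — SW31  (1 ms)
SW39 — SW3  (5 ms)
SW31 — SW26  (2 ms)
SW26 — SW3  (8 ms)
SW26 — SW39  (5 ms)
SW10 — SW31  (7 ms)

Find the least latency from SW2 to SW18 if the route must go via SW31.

3 ms

Shortest SW2→SW31: SW2–SW31 = 1
Shortest SW31→SW18: SW31–SW18 = 2
Total via SW31: 1 + 2 = 3 ms.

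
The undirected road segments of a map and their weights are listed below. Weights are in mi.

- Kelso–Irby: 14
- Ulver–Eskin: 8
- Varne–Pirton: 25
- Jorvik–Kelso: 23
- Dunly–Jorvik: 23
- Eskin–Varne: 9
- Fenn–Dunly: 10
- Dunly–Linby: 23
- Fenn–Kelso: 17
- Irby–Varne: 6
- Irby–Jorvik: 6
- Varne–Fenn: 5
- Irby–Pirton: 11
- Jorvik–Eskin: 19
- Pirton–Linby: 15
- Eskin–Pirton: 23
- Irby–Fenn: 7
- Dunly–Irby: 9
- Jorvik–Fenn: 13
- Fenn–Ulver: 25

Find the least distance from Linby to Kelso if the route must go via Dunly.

Shortest Linby→Dunly: Linby–Dunly = 23
Shortest Dunly→Kelso: Dunly–Irby–Kelso = 23
Total via Dunly: 23 + 23 = 46 mi.

46 mi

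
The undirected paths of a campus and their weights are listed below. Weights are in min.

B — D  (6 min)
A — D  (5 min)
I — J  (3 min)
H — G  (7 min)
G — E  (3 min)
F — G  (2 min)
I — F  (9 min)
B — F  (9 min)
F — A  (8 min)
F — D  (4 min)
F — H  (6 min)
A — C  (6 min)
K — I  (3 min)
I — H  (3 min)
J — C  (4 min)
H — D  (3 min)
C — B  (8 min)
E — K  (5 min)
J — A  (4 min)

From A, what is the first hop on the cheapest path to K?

Enumerating some paths:
A - J - I - K: 4+3+3 = 10
A - D - H - I - K: 5+3+3+3 = 14
The minimum is 10 min via A - J - I - K.
So from A the first move is to J.

J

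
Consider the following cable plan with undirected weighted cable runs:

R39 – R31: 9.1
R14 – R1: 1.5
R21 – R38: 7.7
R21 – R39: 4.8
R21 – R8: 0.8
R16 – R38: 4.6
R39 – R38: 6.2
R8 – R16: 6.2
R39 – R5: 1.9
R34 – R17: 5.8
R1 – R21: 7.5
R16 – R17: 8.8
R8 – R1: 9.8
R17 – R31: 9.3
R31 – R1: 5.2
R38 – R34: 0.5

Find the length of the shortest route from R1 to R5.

Enumerating some paths:
R1 → R8 → R21 → R39 → R5: 9.8+0.8+4.8+1.9 = 17.3
R1 → R31 → R39 → R5: 5.2+9.1+1.9 = 16.2
R1 → R21 → R38 → R39 → R5: 7.5+7.7+6.2+1.9 = 23.3
R1 → R21 → R39 → R5: 7.5+4.8+1.9 = 14.2
The minimum is 14.2 via R1 → R21 → R39 → R5.

14.2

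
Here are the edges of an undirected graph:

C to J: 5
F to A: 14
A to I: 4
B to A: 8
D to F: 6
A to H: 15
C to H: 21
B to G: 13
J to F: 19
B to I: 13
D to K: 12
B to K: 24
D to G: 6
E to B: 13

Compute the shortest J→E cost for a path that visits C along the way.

Best J to C: J–C costing 5
Shortest C→E: C–H–A–B–E = 57
Total via C: 5 + 57 = 62.

62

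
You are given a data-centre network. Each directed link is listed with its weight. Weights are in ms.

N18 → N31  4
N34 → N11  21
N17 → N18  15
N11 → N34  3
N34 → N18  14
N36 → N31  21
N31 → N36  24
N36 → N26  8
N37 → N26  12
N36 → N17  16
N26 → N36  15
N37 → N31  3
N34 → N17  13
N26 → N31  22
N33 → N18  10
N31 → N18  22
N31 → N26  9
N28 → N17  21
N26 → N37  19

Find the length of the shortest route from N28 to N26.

Running Dijkstra from N28:
N28: 0
N17: 21  (via N28)
N18: 36  (via N17)
N31: 40  (via N18)
N26: 49  (via N31)
Shortest route: N28–N17–N18–N31–N26 = 49 ms.

49 ms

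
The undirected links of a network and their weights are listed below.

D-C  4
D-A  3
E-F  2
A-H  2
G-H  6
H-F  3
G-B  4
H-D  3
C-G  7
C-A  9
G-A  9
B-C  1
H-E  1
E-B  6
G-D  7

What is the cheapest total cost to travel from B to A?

Candidate routes:
B → C → A: 1+9 = 10
B → C → D → A: 1+4+3 = 8
B → E → H → A: 6+1+2 = 9
B → C → D → H → A: 1+4+3+2 = 10
Cheapest is B → C → D → A at 8.

8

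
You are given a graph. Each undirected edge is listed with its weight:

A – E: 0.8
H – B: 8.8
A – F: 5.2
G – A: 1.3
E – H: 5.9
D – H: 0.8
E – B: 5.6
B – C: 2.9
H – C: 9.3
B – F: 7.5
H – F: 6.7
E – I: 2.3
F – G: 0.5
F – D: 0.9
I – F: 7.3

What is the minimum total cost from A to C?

9.3

Candidate routes:
A–G–F–B–C: 1.3+0.5+7.5+2.9 = 12.2
A–G–F–D–H–C: 1.3+0.5+0.9+0.8+9.3 = 12.8
A–E–B–C: 0.8+5.6+2.9 = 9.3
Cheapest is A–E–B–C at 9.3.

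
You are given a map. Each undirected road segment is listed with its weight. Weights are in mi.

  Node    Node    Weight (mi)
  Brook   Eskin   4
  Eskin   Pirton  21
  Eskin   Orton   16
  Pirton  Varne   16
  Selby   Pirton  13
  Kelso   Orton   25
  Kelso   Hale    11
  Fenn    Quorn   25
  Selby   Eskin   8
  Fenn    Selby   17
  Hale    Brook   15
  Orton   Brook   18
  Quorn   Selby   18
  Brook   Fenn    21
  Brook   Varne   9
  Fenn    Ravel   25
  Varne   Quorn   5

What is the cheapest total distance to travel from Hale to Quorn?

Enumerating some paths:
Hale → Brook → Varne → Quorn: 15+9+5 = 29
Hale → Brook → Eskin → Selby → Quorn: 15+4+8+18 = 45
Hale → Brook → Eskin → Selby → Pirton → Varne → Quorn: 15+4+8+13+16+5 = 61
Cheapest is Hale → Brook → Varne → Quorn at 29 mi.

29 mi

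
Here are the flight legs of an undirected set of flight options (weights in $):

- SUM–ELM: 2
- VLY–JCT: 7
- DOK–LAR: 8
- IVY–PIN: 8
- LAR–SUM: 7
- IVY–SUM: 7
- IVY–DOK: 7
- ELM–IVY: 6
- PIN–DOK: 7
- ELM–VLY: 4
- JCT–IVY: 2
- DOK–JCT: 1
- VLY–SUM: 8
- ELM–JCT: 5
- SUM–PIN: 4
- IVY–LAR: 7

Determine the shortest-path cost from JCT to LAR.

$9

Compare a few routes:
JCT - ELM - SUM - LAR: 5+2+7 = 14
JCT - IVY - SUM - LAR: 2+7+7 = 16
JCT - DOK - IVY - LAR: 1+7+7 = 15
JCT - DOK - LAR: 1+8 = 9
The minimum is $9 via JCT - DOK - LAR.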